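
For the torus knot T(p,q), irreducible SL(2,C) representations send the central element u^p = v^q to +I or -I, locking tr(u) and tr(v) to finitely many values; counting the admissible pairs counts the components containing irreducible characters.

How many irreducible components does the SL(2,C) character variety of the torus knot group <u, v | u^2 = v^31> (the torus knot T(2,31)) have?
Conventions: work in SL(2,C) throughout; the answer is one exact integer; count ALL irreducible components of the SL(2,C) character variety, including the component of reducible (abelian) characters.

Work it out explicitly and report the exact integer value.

16

Gamma = < u, v | u^2 = v^31 > (torus knot T(2,31)); the central element u^2 = v^31 acts as +I or -I in any irreducible SL(2,C) representation.
This locks tr(u) to 2*cos(pi*alpha/2), alpha in 1..1, and tr(v) to 2*cos(pi*beta/31), beta in 1..30, on each component of irreducible characters.
The two central values (-1)^alpha I and (-1)^beta I must be the same matrix, so alpha and beta share a parity.
count pairs: odd alpha (1 choices) x odd beta (15), plus even alpha (0) x even beta (15): 1*15 + 0*15 = 15.
That is 15 components of irreducible characters, and with the reducible (abelian) component the total is 16.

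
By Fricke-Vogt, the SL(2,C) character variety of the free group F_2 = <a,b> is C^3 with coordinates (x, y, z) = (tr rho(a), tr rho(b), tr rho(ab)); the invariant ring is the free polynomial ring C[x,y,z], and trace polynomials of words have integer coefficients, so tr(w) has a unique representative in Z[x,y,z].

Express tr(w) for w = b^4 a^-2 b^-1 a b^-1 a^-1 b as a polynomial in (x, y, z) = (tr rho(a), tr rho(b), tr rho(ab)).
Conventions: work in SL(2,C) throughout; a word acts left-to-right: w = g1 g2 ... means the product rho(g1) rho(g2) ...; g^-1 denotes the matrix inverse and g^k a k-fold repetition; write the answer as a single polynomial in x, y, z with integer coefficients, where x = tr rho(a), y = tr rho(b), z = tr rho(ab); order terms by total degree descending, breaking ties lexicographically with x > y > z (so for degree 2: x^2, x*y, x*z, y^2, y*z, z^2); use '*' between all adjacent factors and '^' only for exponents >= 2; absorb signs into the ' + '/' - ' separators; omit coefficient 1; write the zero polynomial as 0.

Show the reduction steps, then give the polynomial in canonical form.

x^3*y^6*z - x^4*y^5 - x^2*y^7 - 2*x^2*y^5*z^2 - 3*x^3*y^4*z + x*y^6*z + x*y^4*z^3 + 4*x^4*y^3 + 8*x^2*y^5 + 7*x^2*y^3*z^2 - 6*x*y^4*z - 3*x*y^2*z^3 - 3*x^4*y - 19*x^2*y^3 - 4*x^2*y*z^2 - y^5 - y^3*z^2 + x^3*z + 10*x*y^2*z + x*z^3 + 12*x^2*y + 5*y^3 + 2*y*z^2 - 3*x*z - 5*y

trace(b^2) = trace(b)*trace(b) - trace(1) = y^2 - 2
trace(b^3) = trace(b)*trace(b^2) - trace(b) = y^3 - 3*y
trace(b^4) = trace(b)*trace(b^3) - trace(b^2) = y^4 - 4*y^2 + 2
trace(a b^2) = trace(b)*trace(a b) - trace(a) = y*z - x
trace(a b^3) = trace(b)*trace(a b^2) - trace(a b) = y^2*z - x*y - z
trace(b a b^3) = trace(b)*trace(a b^3) - trace(a b^2) = y^3*z - x*y^2 - 2*y*z + x
trace(b a b^4) = trace(b)*trace(b a b^3) - trace(b a b^2) = y^4*z - x*y^3 - 3*y^2*z + 2*x*y + z
trace(a b a b) = trace(a b)*trace(a b) - trace(1)   [split at repeated a] = z^2 - 2
trace(a b a) = trace(a)*trace(b a) - trace(b) = x*z - y
trace(b a b a b) = trace(b)*trace(a b a b) - trace(a b a) = y*z^2 - x*z - y
trace(b^2 a b a b) = trace(b)*trace(b a b a b) - trace(b a b a) = y^2*z^2 - x*y*z - y^2 - z^2 + 2
trace(b a b^4 a) = trace(b)*trace(b^2 a b a b) - trace(b^2 a b a) = y^3*z^2 - x*y^2*z - y^3 - 2*y*z^2 + x*z + 3*y
trace(a b^4 a^-1 b) = trace(b a b^4)*trace(a) - trace(b a b^4 a) = x*y^4*z - x^2*y^3 - y^3*z^2 - 2*x*y^2*z + 2*x^2*y + y^3 + 2*y*z^2 - 3*y
trace(b^4 a^-1 b^-1 a) = trace(a b^4 a^-1)*trace(b) - trace(a b^4 a^-1 b) = -x*y^4*z + x^2*y^3 + y^5 + y^3*z^2 + 2*x*y^2*z - 2*x^2*y - 5*y^3 - 2*y*z^2 + 5*y
trace(a^2 b^4) = trace(a)*trace(b^4 a) - trace(b^4) = x*y^3*z - x^2*y^2 - y^4 - 2*x*y*z + x^2 + 4*y^2 - 2
trace(b^5) = trace(b)*trace(b^4) - trace(b^3) = y^5 - 5*y^3 + 5*y
trace(b^5 a^2) = trace(a)*trace(b^5 a) - trace(b^5) = x*y^4*z - x^2*y^3 - y^5 - 3*x*y^2*z + 2*x^2*y + 5*y^3 + x*z - 5*y
trace(a^2 b^5 a) = trace(a)*trace(b^5 a^2) - trace(b^5 a) = x^2*y^4*z - x^3*y^3 - x*y^5 - 3*x^2*y^2*z - y^4*z + 2*x^3*y + 6*x*y^3 + x^2*z + 3*y^2*z - 7*x*y - z
trace(a b a^2 b) = trace(a)*trace(b a b a) - trace(b a b) = x*z^2 - y*z - x
trace(a b a^2) = trace(a)*trace(b a^2) - trace(b a) = x^2*z - x*y - z
trace(b a b a^2 b) = trace(b)*trace(a b a^2 b) - trace(a b a^2) = x*y*z^2 - x^2*z - y^2*z + z
trace(a b a^2 b^3) = trace(b)*trace(b a b a^2 b) - trace(b a b a^2) = x*y^2*z^2 - x^2*y*z - y^3*z - x*z^2 + 2*y*z + x
trace(a b a^2 b^4) = trace(b)*trace(a b a^2 b^3) - trace(a b a^2 b^2) = x*y^3*z^2 - x^2*y^2*z - y^4*z - 2*x*y*z^2 + x^2*z + 3*y^2*z + x*y - z
trace(a^2 b^5 a b) = trace(b)*trace(a b a^2 b^4) - trace(a b a^2 b^3) = x*y^4*z^2 - x^2*y^3*z - y^5*z - 3*x*y^2*z^2 + 2*x^2*y*z + 4*y^3*z + x*y^2 + x*z^2 - 3*y*z - x
trace(b^-1 a^2 b^5 a) = trace(a^2 b^5 a)*trace(b) - trace(a^2 b^5 a b) = x^2*y^5*z - x^3*y^4 - x*y^6 - x*y^4*z^2 - 2*x^2*y^3*z + 2*x^3*y^2 + 6*x*y^4 + 3*x*y^2*z^2 - x^2*y*z - y^3*z - 8*x*y^2 - x*z^2 + 2*y*z + x
trace(a b^5 a^-1 b^-1 a) = trace(b^-1 a^2 b^5)*trace(a) - trace(b^-1 a^2 b^5 a) = -x^2*y^5*z + x^3*y^4 + x*y^6 + x*y^4*z^2 + 3*x^2*y^3*z - 3*x^3*y^2 - 7*x*y^4 - 3*x*y^2*z^2 - x^2*y*z + y^3*z + x^3 + 12*x*y^2 + x*z^2 - 2*y*z - 3*x
trace(a^2 b a b^2) = trace(a)*trace(b a b^2 a) - trace(b a b^2) = x*y*z^2 - x^2*z - y^2*z + z
trace(a^2 b a b^3) = trace(b)*trace(a^2 b a b^2) - trace(a^2 b a b) = x*y^2*z^2 - x^2*y*z - y^3*z - x*z^2 + 2*y*z + x
trace(b a^2 b a b^3) = trace(b)*trace(a^2 b a b^3) - trace(a^2 b a b^2) = x*y^3*z^2 - x^2*y^2*z - y^4*z - 2*x*y*z^2 + x^2*z + 3*y^2*z + x*y - z
trace(a b a b^5 a) = trace(b)*trace(b a^2 b a b^3) - trace(b a^2 b a b^2) = x*y^4*z^2 - x^2*y^3*z - y^5*z - 3*x*y^2*z^2 + 2*x^2*y*z + 4*y^3*z + x*y^2 + x*z^2 - 3*y*z - x
trace(a b a b a b) = trace(a b a b)*trace(a b) - trace(b a)   [split at repeated a] = z^3 - 3*z
trace(a b a b a b^2) = trace(b)*trace(a b a b a b) - trace(a b a b a) = y*z^3 - x*z^2 - 2*y*z + x
trace(b^2 a b a b a b) = trace(b)*trace(a b a b a b^2) - trace(a b a b a b) = y^2*z^3 - x*y*z^2 - 2*y^2*z - z^3 + x*y + 3*z
trace(b^3 a b a b a b) = trace(b)*trace(b^2 a b a b a b) - trace(b^2 a b a b a) = y^3*z^3 - x*y^2*z^2 - 2*y^3*z - 2*y*z^3 + x*y^2 + x*z^2 + 5*y*z - x
trace(a b a b^5 a b) = trace(b)*trace(b^3 a b a b a b) - trace(b^3 a b a b a) = y^4*z^3 - x*y^3*z^2 - 2*y^4*z - 3*y^2*z^3 + x*y^3 + 2*x*y*z^2 + 7*y^2*z + z^3 - 2*x*y - 3*z
trace(b^-1 a b a b^5 a) = trace(a b a b^5 a)*trace(b) - trace(a b a b^5 a b) = x*y^5*z^2 - x^2*y^4*z - y^6*z - y^4*z^3 - 2*x*y^3*z^2 + 2*x^2*y^2*z + 6*y^4*z + 3*y^2*z^3 - x*y*z^2 - 10*y^2*z - z^3 + x*y + 3*z
trace(a b^5 a^-1 b^-1 a b) = trace(b^-1 a b a b^5)*trace(a) - trace(b^-1 a b a b^5 a) = -x*y^5*z^2 + x^2*y^4*z + y^6*z + y^4*z^3 + 3*x*y^3*z^2 - 3*x^2*y^2*z - 6*y^4*z - 3*y^2*z^3 - x*y^3 - x*y*z^2 + x^2*z + 10*y^2*z + z^3 + 2*x*y - 3*z
trace(b^5 a^-1 b^-1 a b^-1 a) = trace(a b^5 a^-1 b^-1 a)*trace(b) - trace(a b^5 a^-1 b^-1 a b) = -x^2*y^6*z + x^3*y^5 + x*y^7 + 2*x*y^5*z^2 + 2*x^2*y^4*z - y^6*z - y^4*z^3 - 3*x^3*y^3 - 7*x*y^5 - 6*x*y^3*z^2 + 2*x^2*y^2*z + 7*y^4*z + 3*y^2*z^3 + x^3*y + 13*x*y^3 + 2*x*y*z^2 - x^2*z - 12*y^2*z - z^3 - 5*x*y + 3*z
trace(b^-1 a b^-1 a^-1 b^5 a^-1) = trace(b^5 a^-1 b^-1 a b^-1)*trace(a) - trace(b^5 a^-1 b^-1 a b^-1 a) = x^2*y^6*z - x^3*y^5 - x*y^7 - 2*x*y^5*z^2 - 3*x^2*y^4*z + y^6*z + y^4*z^3 + 4*x^3*y^3 + 8*x*y^5 + 7*x*y^3*z^2 - 7*y^4*z - 3*y^2*z^3 - 3*x^3*y - 18*x*y^3 - 4*x*y*z^2 + x^2*z + 12*y^2*z + z^3 + 10*x*y - 3*z
trace(b^4 a b^-1 a) = trace(a b^4 a)*trace(b) - trace(a b^4 a b) = x*y^4*z - x^2*y^3 - y^5 - y^3*z^2 - x*y^2*z + x^2*y + 5*y^3 + 2*y*z^2 - x*z - 5*y
trace(a b^-1 a^-1 b^4) = trace(b^4 a b^-1)*trace(a) - trace(b^4 a b^-1 a) = -x*y^4*z + x^2*y^3 + y^5 + y^3*z^2 + 2*x*y^2*z - 2*x^2*y - 5*y^3 - 2*y*z^2 + 5*y
trace(b^4 a^-2 b^-1 a b^-1 a^-1 b) = trace(b^-1 a b^-1 a^-1 b^5 a^-1)*trace(a) - trace(b^-1 a b^-1 a^-1 b^5) = x^3*y^6*z - x^4*y^5 - x^2*y^7 - 2*x^2*y^5*z^2 - 3*x^3*y^4*z + x*y^6*z + x*y^4*z^3 + 4*x^4*y^3 + 8*x^2*y^5 + 7*x^2*y^3*z^2 - 6*x*y^4*z - 3*x*y^2*z^3 - 3*x^4*y - 19*x^2*y^3 - 4*x^2*y*z^2 - y^5 - y^3*z^2 + x^3*z + 10*x*y^2*z + x*z^3 + 12*x^2*y + 5*y^3 + 2*y*z^2 - 3*x*z - 5*y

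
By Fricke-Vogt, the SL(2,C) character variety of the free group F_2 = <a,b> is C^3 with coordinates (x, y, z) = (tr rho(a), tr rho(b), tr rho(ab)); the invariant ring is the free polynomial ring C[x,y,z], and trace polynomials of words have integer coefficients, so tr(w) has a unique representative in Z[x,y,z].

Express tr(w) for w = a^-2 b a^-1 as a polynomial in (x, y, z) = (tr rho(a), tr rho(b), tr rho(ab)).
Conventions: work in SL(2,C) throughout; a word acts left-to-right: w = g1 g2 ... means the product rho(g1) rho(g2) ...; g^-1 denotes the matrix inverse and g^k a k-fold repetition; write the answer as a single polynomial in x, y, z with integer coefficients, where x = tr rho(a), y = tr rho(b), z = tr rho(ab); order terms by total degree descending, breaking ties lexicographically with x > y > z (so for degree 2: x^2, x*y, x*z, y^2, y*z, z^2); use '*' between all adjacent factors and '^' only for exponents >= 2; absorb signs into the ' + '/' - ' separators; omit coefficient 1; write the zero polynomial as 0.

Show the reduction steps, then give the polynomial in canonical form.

x^3*y - x^2*z - 2*x*y + z

trace(a^-1 b) = trace(b) * trace(a) - trace(b a) = x*y - z
trace(a^-2 b) = trace(a^-1 b) * trace(a) - trace(a^-1 b a) = x^2*y - x*z - y
trace(a^-2 b a^-1) = trace(a^-2 b) * trace(a) - trace(a^-2 b a) = x^3*y - x^2*z - 2*x*y + z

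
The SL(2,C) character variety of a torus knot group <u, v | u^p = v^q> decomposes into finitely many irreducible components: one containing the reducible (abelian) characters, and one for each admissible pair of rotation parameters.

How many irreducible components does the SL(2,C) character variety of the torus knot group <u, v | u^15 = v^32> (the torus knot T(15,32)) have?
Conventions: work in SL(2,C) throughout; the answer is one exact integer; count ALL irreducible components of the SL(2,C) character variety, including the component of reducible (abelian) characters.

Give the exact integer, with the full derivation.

For T(15,32): irreducibility forces the central element u^15 = v^32 to one of +I, -I.
So on each irreducible component the traces are pinned: tr(u) = 2*cos(pi*alpha/15) with 1 <= alpha <= 14, tr(v) = 2*cos(pi*beta/32) with 1 <= beta <= 31.
The two central values (-1)^alpha I and (-1)^beta I must be the same matrix, so alpha and beta share a parity.
Enumerate parity-matched pairs: 7*16 odd-odd plus 7*15 even-even gives 217.
Total: 217 irreducible-character components + 1 reducible (abelian) component = 218.

218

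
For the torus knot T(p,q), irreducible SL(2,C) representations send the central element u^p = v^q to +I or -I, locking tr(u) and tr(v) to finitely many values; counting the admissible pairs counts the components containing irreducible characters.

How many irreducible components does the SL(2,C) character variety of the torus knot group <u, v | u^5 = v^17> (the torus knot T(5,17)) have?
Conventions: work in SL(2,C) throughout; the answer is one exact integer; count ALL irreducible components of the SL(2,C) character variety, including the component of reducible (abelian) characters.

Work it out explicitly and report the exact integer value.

In the torus knot group T(5,17), u^5 = v^17 is central, so an irreducible representation sends it to +I or -I (Schur).
This locks tr(u) to 2*cos(pi*alpha/5), alpha in 1..4, and tr(v) to 2*cos(pi*beta/17), beta in 1..16, on each component of irreducible characters.
u^5 = (-1)^alpha I and v^17 = (-1)^beta I must agree, so alpha and beta have equal parity.
Counting: 2 odd alphas x 8 odd betas + 2 even alphas x 8 even betas = 16 + 16 = 32.
components with irreducible characters: 32; plus the single component of reducible (abelian) characters: total 33.

33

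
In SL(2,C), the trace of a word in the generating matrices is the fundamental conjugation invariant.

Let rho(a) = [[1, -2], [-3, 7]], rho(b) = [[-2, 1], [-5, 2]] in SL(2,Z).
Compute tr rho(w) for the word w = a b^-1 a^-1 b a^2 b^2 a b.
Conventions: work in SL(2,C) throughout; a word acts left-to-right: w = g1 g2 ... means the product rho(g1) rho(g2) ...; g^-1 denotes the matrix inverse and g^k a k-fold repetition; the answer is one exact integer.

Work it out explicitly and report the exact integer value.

-505134

rho(a) = [[1, -2], [-3, 7]]
... * rho(b^-1) = [[2, -1], [5, -2]]  ->  [[-8, 3], [29, -11]]
... * rho(a^-1) = [[7, 2], [3, 1]]  ->  [[-47, -13], [170, 47]]
... * rho(b) = [[-2, 1], [-5, 2]]  ->  [[159, -73], [-575, 264]]
... * rho(a) = [[1, -2], [-3, 7]]  ->  [[378, -829], [-1367, 2998]]
... * rho(a) = [[1, -2], [-3, 7]]  ->  [[2865, -6559], [-10361, 23720]]
... * rho(b) = [[-2, 1], [-5, 2]]  ->  [[27065, -10253], [-97878, 37079]]
... * rho(b) = [[-2, 1], [-5, 2]]  ->  [[-2865, 6559], [10361, -23720]]
... * rho(a) = [[1, -2], [-3, 7]]  ->  [[-22542, 51643], [81521, -186762]]
... * rho(b) = [[-2, 1], [-5, 2]]  ->  [[-213131, 80744], [770768, -292003]]
tr = -213131 + -292003 = -505134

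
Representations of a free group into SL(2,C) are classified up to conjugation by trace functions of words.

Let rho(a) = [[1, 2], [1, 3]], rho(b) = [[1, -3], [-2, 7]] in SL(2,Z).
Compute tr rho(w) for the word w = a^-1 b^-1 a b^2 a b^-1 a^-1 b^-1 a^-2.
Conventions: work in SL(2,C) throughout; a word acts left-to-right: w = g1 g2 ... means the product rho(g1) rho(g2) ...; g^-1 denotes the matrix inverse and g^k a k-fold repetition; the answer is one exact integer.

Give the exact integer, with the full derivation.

3986024

rho(a^-1) = [[3, -2], [-1, 1]]
... * rho(b^-1) = [[7, 3], [2, 1]]  ->  [[17, 7], [-5, -2]]
... * rho(a) = [[1, 2], [1, 3]]  ->  [[24, 55], [-7, -16]]
... * rho(b) = [[1, -3], [-2, 7]]  ->  [[-86, 313], [25, -91]]
... * rho(b) = [[1, -3], [-2, 7]]  ->  [[-712, 2449], [207, -712]]
... * rho(a) = [[1, 2], [1, 3]]  ->  [[1737, 5923], [-505, -1722]]
... * rho(b^-1) = [[7, 3], [2, 1]]  ->  [[24005, 11134], [-6979, -3237]]
... * rho(a^-1) = [[3, -2], [-1, 1]]  ->  [[60881, -36876], [-17700, 10721]]
... * rho(b^-1) = [[7, 3], [2, 1]]  ->  [[352415, 145767], [-102458, -42379]]
... * rho(a^-1) = [[3, -2], [-1, 1]]  ->  [[911478, -559063], [-264995, 162537]]
... * rho(a^-1) = [[3, -2], [-1, 1]]  ->  [[3293497, -2382019], [-957522, 692527]]
tr = 3293497 + 692527 = 3986024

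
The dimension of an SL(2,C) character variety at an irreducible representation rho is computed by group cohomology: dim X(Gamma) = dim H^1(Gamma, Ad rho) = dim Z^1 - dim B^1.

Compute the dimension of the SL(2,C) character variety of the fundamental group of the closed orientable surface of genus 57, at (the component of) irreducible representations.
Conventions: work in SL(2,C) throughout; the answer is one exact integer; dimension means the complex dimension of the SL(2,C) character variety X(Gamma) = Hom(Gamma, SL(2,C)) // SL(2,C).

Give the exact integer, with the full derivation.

The genus-57 surface group: 2g = 114 generators, one relator prod [a_i, b_i].
A cocycle assigns one sl_2 vector per generator subject to the relator condition d_2(z) = 0: dim of the unconstrained space is 3*2g = 342.
d_2 is surjective at irreducible rho (its cokernel H^2 is dual to H^0 = 0), so dim Z^1 = 342 - 3 = 339.
As always at irreducible rho, dim B^1 = 3.
Hence dim X = 339 - 3 = 336.

336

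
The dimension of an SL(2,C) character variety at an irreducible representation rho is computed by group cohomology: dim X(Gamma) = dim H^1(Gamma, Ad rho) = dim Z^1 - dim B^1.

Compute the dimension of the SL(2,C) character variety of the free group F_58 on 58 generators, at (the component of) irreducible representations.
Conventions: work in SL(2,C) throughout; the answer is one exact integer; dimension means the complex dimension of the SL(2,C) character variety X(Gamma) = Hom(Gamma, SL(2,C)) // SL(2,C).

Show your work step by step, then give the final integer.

171

Gamma = F_58 has 58 generators and no relators.
A cocycle picks one sl_2 vector per generator freely, giving dim Z^1 = 3*58 = 174.
Irreducibility makes the coboundary map sl_2 -> Z^1 injective (trivial centralizer), so dim B^1 = 3.
Therefore dim X = 174 - 3 = 171.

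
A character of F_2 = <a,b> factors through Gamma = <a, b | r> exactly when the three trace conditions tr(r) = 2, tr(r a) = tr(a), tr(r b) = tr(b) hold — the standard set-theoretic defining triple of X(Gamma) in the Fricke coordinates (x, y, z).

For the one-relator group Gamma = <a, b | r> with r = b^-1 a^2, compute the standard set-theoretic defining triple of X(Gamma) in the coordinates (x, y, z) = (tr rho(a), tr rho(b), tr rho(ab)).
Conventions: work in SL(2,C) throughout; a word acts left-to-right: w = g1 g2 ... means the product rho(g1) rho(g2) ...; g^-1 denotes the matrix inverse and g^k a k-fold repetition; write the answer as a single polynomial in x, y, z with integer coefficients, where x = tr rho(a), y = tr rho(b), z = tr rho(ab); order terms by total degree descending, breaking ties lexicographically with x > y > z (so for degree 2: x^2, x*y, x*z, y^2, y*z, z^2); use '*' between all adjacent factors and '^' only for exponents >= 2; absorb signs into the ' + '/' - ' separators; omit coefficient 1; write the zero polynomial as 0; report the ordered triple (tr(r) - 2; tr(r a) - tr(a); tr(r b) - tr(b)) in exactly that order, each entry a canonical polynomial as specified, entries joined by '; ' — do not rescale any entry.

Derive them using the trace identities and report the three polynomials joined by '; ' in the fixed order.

apply: trace(a^2) = trace(a) trace(a) - trace(1)   [square of a] = x^2 - 2
apply: trace(a^2 b) = trace(a) trace(b a) - trace(b)   [square of a] = x*z - y
apply: trace(b^-1 a^2) = trace(a^2) trace(b) - trace(a^2 b)   [inverse elimination on b] = x^2*y - x*z - y
apply: trace(a^3) = trace(a) trace(a^2) - trace(a)  (reduce the a square) = x^3 - 3*x
trace(a^3 b) = trace(a) trace(b a^2) - trace(b a)  (reduce the a square) = x^2*z - x*y - z
trace(b^-1 a^3) = trace(a^3) trace(b) - trace(a^3 b)  (eliminate b^-1) = x^3*y - x^2*z - 2*x*y + z
assemble the triple (trace(r) - 2; trace(r a) - x; trace(r b) - y)

x^2*y - x*z - y - 2; x^3*y - x^2*z - 2*x*y - x + z; x^2 - y - 2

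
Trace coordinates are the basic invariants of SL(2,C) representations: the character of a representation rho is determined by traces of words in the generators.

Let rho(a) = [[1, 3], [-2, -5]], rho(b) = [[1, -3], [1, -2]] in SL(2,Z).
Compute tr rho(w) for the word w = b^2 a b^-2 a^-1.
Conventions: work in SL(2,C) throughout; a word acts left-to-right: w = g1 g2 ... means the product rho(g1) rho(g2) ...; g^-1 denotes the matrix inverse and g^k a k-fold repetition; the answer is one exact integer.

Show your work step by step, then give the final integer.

335

rho(b) = [[1, -3], [1, -2]]
... * rho(b) = [[1, -3], [1, -2]]  ->  [[-2, 3], [-1, 1]]
... * rho(a) = [[1, 3], [-2, -5]]  ->  [[-8, -21], [-3, -8]]
... * rho(b^-1) = [[-2, 3], [-1, 1]]  ->  [[37, -45], [14, -17]]
... * rho(b^-1) = [[-2, 3], [-1, 1]]  ->  [[-29, 66], [-11, 25]]
... * rho(a^-1) = [[-5, -3], [2, 1]]  ->  [[277, 153], [105, 58]]
tr = 277 + 58 = 335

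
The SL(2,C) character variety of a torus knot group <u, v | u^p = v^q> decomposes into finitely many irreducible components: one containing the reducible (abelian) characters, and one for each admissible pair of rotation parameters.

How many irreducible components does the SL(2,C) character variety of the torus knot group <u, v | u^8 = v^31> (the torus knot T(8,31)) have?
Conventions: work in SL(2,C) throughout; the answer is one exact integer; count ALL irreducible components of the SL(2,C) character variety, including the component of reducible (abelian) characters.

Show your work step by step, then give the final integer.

In the torus knot group T(8,31), u^8 = v^31 is central, so an irreducible representation sends it to +I or -I (Schur).
On an irreducible component, tr(u) is locked at 2*cos(pi*alpha/8) for some alpha in 1..7, and tr(v) at 2*cos(pi*beta/31) for some beta in 1..30.
Consistency of u^8 = (-1)^alpha I with v^31 = (-1)^beta I forces alpha = beta (mod 2).
Counting: 4 odd alphas x 15 odd betas + 3 even alphas x 15 even betas = 60 + 45 = 105.
That is 105 components of irreducible characters, and with the reducible (abelian) component the total is 106.

106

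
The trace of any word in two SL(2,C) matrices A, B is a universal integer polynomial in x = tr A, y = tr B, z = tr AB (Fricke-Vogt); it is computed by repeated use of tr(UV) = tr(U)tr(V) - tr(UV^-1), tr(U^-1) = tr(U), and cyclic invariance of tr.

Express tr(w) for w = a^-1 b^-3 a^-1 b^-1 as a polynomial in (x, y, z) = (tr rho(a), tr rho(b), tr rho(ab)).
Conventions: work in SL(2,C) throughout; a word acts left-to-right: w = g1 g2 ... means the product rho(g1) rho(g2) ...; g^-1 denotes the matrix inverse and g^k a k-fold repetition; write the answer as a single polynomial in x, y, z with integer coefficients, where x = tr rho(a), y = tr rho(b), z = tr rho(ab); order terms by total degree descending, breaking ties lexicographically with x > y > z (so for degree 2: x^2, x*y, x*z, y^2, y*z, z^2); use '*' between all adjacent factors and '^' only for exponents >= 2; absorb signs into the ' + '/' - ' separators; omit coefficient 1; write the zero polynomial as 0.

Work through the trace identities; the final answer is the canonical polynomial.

y^2*z^2 - x*y*z - y^2 - z^2 + 2

apply: tr(b^-1) = tr(b) = y
tr(b^-2) = tr(b^-1)*tr(b) - tr(1) = y^2 - 2
apply: tr(b^-3) = tr(b^-2)*tr(b) - tr(b^-1) = y^3 - 3*y
apply: tr(b^-4) = tr(b^-3)*tr(b) - tr(b^-2) = y^4 - 4*y^2 + 2
apply: tr(b^-1 a) = tr(a)*tr(b) - tr(a b) = x*y - z
apply: tr(b^-2 a) = tr(b^-1 a)*tr(b) - tr(b^-1 a b) = x*y^2 - y*z - x
tr(a b^-3) = tr(b^-2 a)*tr(b) - tr(b^-2 a b) = x*y^3 - y^2*z - 2*x*y + z
apply: tr(b^-4 a) = tr(a b^-3)*tr(b) - tr(a b^-2) = x*y^4 - y^3*z - 3*x*y^2 + 2*y*z + x
tr(b^-3 a^-1 b^-1) = tr(b^-4)*tr(a) - tr(b^-4 a) = y^3*z - x*y^2 - 2*y*z + x
tr(a b a) = tr(a)*tr(b a) - tr(b) = x*z - y
use: tr(a b a b) = tr(a b)*tr(a b) - tr(1)   [split at repeated a] = z^2 - 2
tr(b^-1 a b a) = tr(a b a)*tr(b) - tr(a b a b) = x*y*z - y^2 - z^2 + 2
use: tr(b a b^-2 a) = tr(b^-1 a b a)*tr(b) - tr(b^-1 a b a b) = x*y^2*z - y^3 - y*z^2 - x*z + 3*y
use: tr(a b^-2 a^-1 b) = tr(b a b^-2)*tr(a) - tr(b a b^-2 a) = -x*y^2*z + x^2*y + y^3 + y*z^2 - 3*y
tr(a^-1 b^-1 a b^-2) = tr(a b^-2 a^-1)*tr(b) - tr(a b^-2 a^-1 b) = x*y^2*z - x^2*y - y*z^2 + y
use: tr(b a b) = tr(b)*tr(a b) - tr(a) = y*z - x
use: tr(a b a^-1 b) = tr(b a b)*tr(a) - tr(b a b a) = x*y*z - x^2 - z^2 + 2
tr(a^-1 b^-1 a b) = tr(a b a^-1)*tr(b) - tr(a b a^-1 b) = -x*y*z + x^2 + y^2 + z^2 - 2
apply: tr(a^-1 b^-1 a b^-1) = tr(a^-1 b^-1 a)*tr(b) - tr(a^-1 b^-1 a b) = x*y*z - x^2 - z^2 + 2
use: tr(b^-3 a^-1 b^-1 a) = tr(a^-1 b^-1 a b^-2)*tr(b) - tr(a^-1 b^-1 a b^-1) = x*y^3*z - x^2*y^2 - y^2*z^2 - x*y*z + x^2 + y^2 + z^2 - 2
tr(a^-1 b^-3 a^-1 b^-1) = tr(b^-3 a^-1 b^-1)*tr(a) - tr(b^-3 a^-1 b^-1 a) = y^2*z^2 - x*y*z - y^2 - z^2 + 2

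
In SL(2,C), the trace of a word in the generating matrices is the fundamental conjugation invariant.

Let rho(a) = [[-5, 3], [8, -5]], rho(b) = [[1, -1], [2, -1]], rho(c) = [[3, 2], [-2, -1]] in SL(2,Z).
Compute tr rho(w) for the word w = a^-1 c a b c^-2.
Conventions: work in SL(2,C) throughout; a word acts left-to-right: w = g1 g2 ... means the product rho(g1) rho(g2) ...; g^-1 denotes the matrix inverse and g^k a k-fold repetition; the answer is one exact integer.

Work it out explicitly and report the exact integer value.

-10

rho(a^-1) = [[-5, -3], [-8, -5]]
... * rho(c) = [[3, 2], [-2, -1]]  ->  [[-9, -7], [-14, -11]]
... * rho(a) = [[-5, 3], [8, -5]]  ->  [[-11, 8], [-18, 13]]
... * rho(b) = [[1, -1], [2, -1]]  ->  [[5, 3], [8, 5]]
... * rho(c^-1) = [[-1, -2], [2, 3]]  ->  [[1, -1], [2, -1]]
... * rho(c^-1) = [[-1, -2], [2, 3]]  ->  [[-3, -5], [-4, -7]]
tr = -3 + -7 = -10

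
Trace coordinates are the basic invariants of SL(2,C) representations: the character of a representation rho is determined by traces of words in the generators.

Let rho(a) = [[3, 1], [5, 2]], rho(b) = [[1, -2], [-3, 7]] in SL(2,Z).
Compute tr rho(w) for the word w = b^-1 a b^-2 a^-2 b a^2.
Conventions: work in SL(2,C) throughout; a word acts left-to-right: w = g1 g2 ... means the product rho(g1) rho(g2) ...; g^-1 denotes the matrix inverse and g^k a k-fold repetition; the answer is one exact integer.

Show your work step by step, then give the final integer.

-424222

rho(b^-1) = [[7, 2], [3, 1]]
... * rho(a) = [[3, 1], [5, 2]]  ->  [[31, 11], [14, 5]]
... * rho(b^-1) = [[7, 2], [3, 1]]  ->  [[250, 73], [113, 33]]
... * rho(b^-1) = [[7, 2], [3, 1]]  ->  [[1969, 573], [890, 259]]
... * rho(a^-1) = [[2, -1], [-5, 3]]  ->  [[1073, -250], [485, -113]]
... * rho(a^-1) = [[2, -1], [-5, 3]]  ->  [[3396, -1823], [1535, -824]]
... * rho(b) = [[1, -2], [-3, 7]]  ->  [[8865, -19553], [4007, -8838]]
... * rho(a) = [[3, 1], [5, 2]]  ->  [[-71170, -30241], [-32169, -13669]]
... * rho(a) = [[3, 1], [5, 2]]  ->  [[-364715, -131652], [-164852, -59507]]
tr = -364715 + -59507 = -424222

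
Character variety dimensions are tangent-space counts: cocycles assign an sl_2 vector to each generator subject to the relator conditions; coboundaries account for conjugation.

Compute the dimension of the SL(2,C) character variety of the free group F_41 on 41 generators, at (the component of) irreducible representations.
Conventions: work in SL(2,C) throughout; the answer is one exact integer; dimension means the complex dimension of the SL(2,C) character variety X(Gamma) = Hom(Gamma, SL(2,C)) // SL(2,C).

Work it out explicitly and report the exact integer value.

The free group F_41: 41 generators, no relators.
Z^1(Gamma, Ad rho) = (sl_2)^41: a cocycle is a free choice of one sl_2 vector per generator, so dim Z^1 = 3*41 = 123.
dim B^1 = 3: the coboundary map is injective because an irreducible image has centralizer 0 in sl_2.
Therefore dim X = 123 - 3 = 120.

120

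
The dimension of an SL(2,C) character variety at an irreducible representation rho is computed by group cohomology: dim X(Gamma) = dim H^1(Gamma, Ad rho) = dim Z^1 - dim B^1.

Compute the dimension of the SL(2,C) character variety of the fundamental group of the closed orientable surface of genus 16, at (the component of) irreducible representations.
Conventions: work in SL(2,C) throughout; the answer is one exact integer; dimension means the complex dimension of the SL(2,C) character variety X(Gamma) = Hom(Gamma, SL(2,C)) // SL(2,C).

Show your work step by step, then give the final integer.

pi_1 of the closed genus-16 surface has 32 generators bound by the single product-of-commutators relator.
Unconstrained cocycle data is one sl_2 vector per generator (96 dimensions), cut by the relator condition d_2(z) = 0.
At an irreducible rho, H^2 = coker(d_2) vanishes (Poincare duality: H^2 is dual to H^0 = invariants = 0), so d_2 is surjective onto sl_2 and dim Z^1 = 96 - 3 = 93.
dim B^1 = 3 (coboundaries, injective at irreducible rho).
Hence dim X = 93 - 3 = 90.

90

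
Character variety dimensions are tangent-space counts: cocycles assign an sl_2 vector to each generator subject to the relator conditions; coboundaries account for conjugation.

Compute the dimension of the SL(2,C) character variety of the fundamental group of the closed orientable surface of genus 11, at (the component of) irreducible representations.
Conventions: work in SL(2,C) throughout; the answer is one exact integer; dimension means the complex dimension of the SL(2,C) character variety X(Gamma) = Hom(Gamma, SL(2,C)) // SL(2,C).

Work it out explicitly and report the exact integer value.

Gamma = pi_1(Sigma_11) = < a_1, b_1, ..., a_11, b_11 | prod [a_i, b_i] > has 2g = 22 generators and 1 relator.
Unconstrained cocycle data is one sl_2 vector per generator (66 dimensions), cut by the relator condition d_2(z) = 0.
d_2 is surjective at irreducible rho (its cokernel H^2 is dual to H^0 = 0), so dim Z^1 = 66 - 3 = 63.
As always at irreducible rho, dim B^1 = 3.
Hence dim X = 63 - 3 = 60.

60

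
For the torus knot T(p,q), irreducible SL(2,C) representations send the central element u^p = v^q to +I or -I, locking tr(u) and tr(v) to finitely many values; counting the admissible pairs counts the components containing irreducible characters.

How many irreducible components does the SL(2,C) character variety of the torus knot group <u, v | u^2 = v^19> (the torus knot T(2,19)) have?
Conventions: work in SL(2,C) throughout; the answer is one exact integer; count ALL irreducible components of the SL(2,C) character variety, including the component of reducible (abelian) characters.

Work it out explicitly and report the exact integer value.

In the torus knot group T(2,19), u^2 = v^19 is central, so an irreducible representation sends it to +I or -I (Schur).
This locks tr(u) to 2*cos(pi*alpha/2), alpha in 1..1, and tr(v) to 2*cos(pi*beta/19), beta in 1..18, on each component of irreducible characters.
Consistency of u^2 = (-1)^alpha I with v^19 = (-1)^beta I forces alpha = beta (mod 2).
Enumerate parity-matched pairs: 1*9 odd-odd plus 0*9 even-even gives 9.
Total: 9 irreducible-character components + 1 reducible (abelian) component = 10.

10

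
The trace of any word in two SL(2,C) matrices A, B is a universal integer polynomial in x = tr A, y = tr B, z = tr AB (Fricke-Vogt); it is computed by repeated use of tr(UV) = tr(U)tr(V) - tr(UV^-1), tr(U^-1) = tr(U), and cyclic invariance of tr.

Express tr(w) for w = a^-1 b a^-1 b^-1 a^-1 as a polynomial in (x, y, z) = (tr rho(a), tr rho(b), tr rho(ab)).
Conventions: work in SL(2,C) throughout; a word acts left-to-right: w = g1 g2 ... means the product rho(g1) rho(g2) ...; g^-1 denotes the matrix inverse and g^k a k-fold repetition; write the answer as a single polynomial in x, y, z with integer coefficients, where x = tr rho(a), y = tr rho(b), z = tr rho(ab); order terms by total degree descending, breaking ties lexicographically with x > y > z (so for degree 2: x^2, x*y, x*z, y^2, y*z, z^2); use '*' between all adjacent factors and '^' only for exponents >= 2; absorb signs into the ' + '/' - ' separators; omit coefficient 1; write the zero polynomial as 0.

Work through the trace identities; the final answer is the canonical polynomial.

and trace(b a^-1) = trace(b)*trace(a) - trace(b a) = x*y - z
trace(a^-1 b a^-1) = trace(b a^-1)*trace(a) - trace(b) = x^2*y - x*z - y
and trace(a^-2 b a^-1) = trace(a^-1 b a^-1)*trace(a) - trace(a^-1 b) = x^3*y - x^2*z - 2*x*y + z
trace(b^2) = trace(b)*trace(b) - trace(1) = y^2 - 2
trace(b^2 a) = trace(b)*trace(a b) - trace(a) = y*z - x
next, trace(b a^-1 b) = trace(b^2)*trace(a) - trace(b^2 a) = x*y^2 - y*z - x
and trace(b a b a) = trace(b a)*trace(b a) - trace(1) = z^2 - 2
trace(b a^-1 b a) = trace(b a b)*trace(a) - trace(b a b a) = x*y*z - x^2 - z^2 + 2
trace(a^-1 b a^-1 b) = trace(b a^-1 b)*trace(a) - trace(b a^-1 b a) = x^2*y^2 - 2*x*y*z + z^2 - 2
next, trace(a^-2 b a^-1 b) = trace(a^-1 b a^-1 b)*trace(a) - trace(a^-1 b a^-1 b a) = x^3*y^2 - 2*x^2*y*z - x*y^2 + x*z^2 + y*z - x
trace(a^-1 b a^-1 b^-1 a^-1) = trace(a^-2 b a^-1)*trace(b) - trace(a^-2 b a^-1 b) = x^2*y*z - x*y^2 - x*z^2 + x

x^2*y*z - x*y^2 - x*z^2 + x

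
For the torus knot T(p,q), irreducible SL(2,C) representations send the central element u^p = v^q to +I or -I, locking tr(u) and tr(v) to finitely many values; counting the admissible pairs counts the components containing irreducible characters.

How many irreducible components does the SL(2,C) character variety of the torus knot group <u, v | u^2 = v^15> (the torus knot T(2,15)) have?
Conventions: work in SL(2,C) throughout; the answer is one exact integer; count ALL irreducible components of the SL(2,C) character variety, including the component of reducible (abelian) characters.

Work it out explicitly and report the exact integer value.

Gamma = < u, v | u^2 = v^15 > (torus knot T(2,15)); the central element u^2 = v^15 acts as +I or -I in any irreducible SL(2,C) representation.
This locks tr(u) to 2*cos(pi*alpha/2), alpha in 1..1, and tr(v) to 2*cos(pi*beta/15), beta in 1..14, on each component of irreducible characters.
Consistency of u^2 = (-1)^alpha I with v^15 = (-1)^beta I forces alpha = beta (mod 2).
Counting: 1 odd alphas x 7 odd betas + 0 even alphas x 7 even betas = 7 + 0 = 7.
Total: 7 irreducible-character components + 1 reducible (abelian) component = 8.

8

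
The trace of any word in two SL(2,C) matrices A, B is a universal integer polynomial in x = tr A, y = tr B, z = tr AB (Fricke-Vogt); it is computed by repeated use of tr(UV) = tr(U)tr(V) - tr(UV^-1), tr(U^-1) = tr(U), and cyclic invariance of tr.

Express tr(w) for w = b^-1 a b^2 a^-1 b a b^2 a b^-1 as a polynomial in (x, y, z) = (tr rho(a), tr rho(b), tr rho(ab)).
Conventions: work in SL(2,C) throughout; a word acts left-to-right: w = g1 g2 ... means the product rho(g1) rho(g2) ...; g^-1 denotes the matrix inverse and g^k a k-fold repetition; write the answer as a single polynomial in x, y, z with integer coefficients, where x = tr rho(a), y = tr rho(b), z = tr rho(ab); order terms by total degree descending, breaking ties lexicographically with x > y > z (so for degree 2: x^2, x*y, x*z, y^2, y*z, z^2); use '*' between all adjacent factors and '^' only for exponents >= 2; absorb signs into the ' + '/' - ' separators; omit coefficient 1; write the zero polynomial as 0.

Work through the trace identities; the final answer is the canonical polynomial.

x^2*y^5*z^2 - 2*x^3*y^4*z - x*y^6*z - 2*x*y^4*z^3 + x^4*y^3 + x^2*y^5 + 2*x^2*y^3*z^2 + y^5*z^2 + y^3*z^4 + x^3*y^2*z + 5*x*y^4*z - x^4*y - 6*x^2*y^3 - x^2*y*z^2 - y^5 - 5*y^3*z^2 - x*y^2*z + 5*x^2*y + 5*y^3 + 2*y*z^2 - x*z - 5*y

tr(b a b a) = tr(b a) tr(b a) - tr(1)   [split at a repeated b] = z^2 - 2
tr(b a b) = tr(b) tr(a b) - tr(a)   [square of b] = y*z - x
tr(a b a^2 b) = tr(a) tr(b a b a) - tr(b a b)   [square of a] = x*z^2 - y*z - x
tr(a b a) = tr(a) tr(b a) - tr(b)   [square of a] = x*z - y
tr(a b a^2) = tr(a) tr(a b a) - tr(a b)   [square of a] = x^2*z - x*y - z
tr(a^2 b^2 a b) = tr(b) tr(a b a^2 b) - tr(a b a^2)   [square of b] = x*y*z^2 - x^2*z - y^2*z + z
tr(a^2) = tr(a) tr(a) - tr(1)   [square of a] = x^2 - 2
tr(a^3) = tr(a) tr(a^2) - tr(a)   [square of a] = x^3 - 3*x
tr(a^2 b^2 a) = tr(b) tr(a^3 b) - tr(a^3)   [square of b] = x^2*y*z - x^3 - x*y^2 - y*z + 3*x
tr(a b^2 a^2 b^2) = tr(b) tr(a^2 b^2 a b) - tr(a^2 b^2 a)   [square of b] = x*y^2*z^2 - 2*x^2*y*z - y^3*z + x^3 + x*y^2 + 2*y*z - 3*x
tr(a b^2 a^2 b) = tr(b) tr(a^2 b a b) - tr(a^2 b a)   [square of b] = x*y*z^2 - x^2*z - y^2*z + z
tr(a b^3 a b^2 a) = tr(b) tr(a b^2 a^2 b^2) - tr(a b^2 a^2 b)   [square of b] = x*y^3*z^2 - 2*x^2*y^2*z - y^4*z + x^3*y + x*y^3 - x*y*z^2 + x^2*z + 3*y^2*z - 3*x*y - z
tr(a b a b a b) = tr(a b a b) tr(a b) - tr(b a)   [split at a repeated a] = z^3 - 3*z
tr(a b^2 a b a b) = tr(b) tr(a b a b a b) - tr(a b a b a)   [square of b] = y*z^3 - x*z^2 - 2*y*z + x
tr(a b^2 a b a b^2) = tr(b) tr(a b^2 a b a b) - tr(a b^2 a b a)   [square of b] = y^2*z^3 - 2*x*y*z^2 + x^2*z - y^2*z + x*y - z
tr(a b^3 a b^2 a b) = tr(b) tr(a b^2 a b a b^2) - tr(a b^2 a b a b)   [square of b] = y^3*z^3 - 2*x*y^2*z^2 + x^2*y*z - y^3*z - y*z^3 + x*y^2 + x*z^2 + y*z - x
tr(b a b^2 a b^-1 a b^2) = tr(a b^3 a b^2 a) tr(b) - tr(a b^3 a b^2 a b)   [inverse elimination on b] = x*y^4*z^2 - 2*x^2*y^3*z - y^5*z - y^3*z^3 + x^3*y^2 + x*y^4 + x*y^2*z^2 + 4*y^3*z + y*z^3 - 4*x*y^2 - x*z^2 - 2*y*z + x
tr(a b a b^2) = tr(b) tr(a b a b) - tr(a b a)   [square of b] = y*z^2 - x*z - y
tr(b a b a b^2) = tr(b) tr(a b a b^2) - tr(a b a b)   [square of b] = y^2*z^2 - x*y*z - y^2 - z^2 + 2
tr(b^2 a b a b^2) = tr(b) tr(b a b a b^2) - tr(b a b a b)   [square of b] = y^3*z^2 - x*y^2*z - y^3 - 2*y*z^2 + x*z + 3*y
tr(a b^2 a b a b^2 a) = tr(a) tr(b^2 a b a b^2 a) - tr(b^2 a b a b^2)   [square of a] = x*y^2*z^3 - 2*x^2*y*z^2 - y^3*z^2 + x^3*z + x^2*y + y^3 + 2*y*z^2 - 2*x*z - 3*y
tr(a b a b a b a b) = tr(a b a b) tr(a b a b) - tr(1)   [split at a repeated a] = z^4 - 4*z^2 + 2
tr(a b a b a b a) = tr(a) tr(b a b a b a) - tr(b a b a b)   [square of a] = x*z^3 - y*z^2 - 2*x*z + y
tr(a b a b^2 a b a b) = tr(b) tr(a b a b a b a b) - tr(a b a b a b a)   [square of b] = y*z^4 - x*z^3 - 3*y*z^2 + 2*x*z + y
tr(b^2) = tr(b) tr(b) - tr(1)   [square of b] = y^2 - 2
tr(b a^2 b) = tr(a) tr(b^2 a) - tr(b^2)   [square of a] = x*y*z - x^2 - y^2 + 2
tr(a b a^2 b a) = tr(a) tr(b a^2 b a) - tr(b a^2 b)   [square of a] = x^2*z^2 - 2*x*y*z + y^2 - 2
tr(a b a b^2 a b a) = tr(b) tr(a b a^2 b a b) - tr(a b a^2 b a)   [square of b] = x*y*z^3 - x^2*z^2 - y^2*z^2 + 2
tr(a b^2 a b a b^2 a b) = tr(b) tr(a b a b^2 a b a b) - tr(a b a b^2 a b a)   [square of b] = y^2*z^4 - 2*x*y*z^3 + x^2*z^2 - 2*y^2*z^2 + 2*x*y*z + y^2 - 2
tr(b a b^2 a b^-1 a b^2 a) = tr(a b^2 a b a b^2 a) tr(b) - tr(a b^2 a b a b^2 a b)   [inverse elimination on b] = x*y^3*z^3 - 2*x^2*y^2*z^2 - y^4*z^2 - y^2*z^4 + x^3*y*z + 2*x*y*z^3 + x^2*y^2 - x^2*z^2 + y^4 + 4*y^2*z^2 - 4*x*y*z - 4*y^2 + 2
tr(b^-1 a b^2 a^-1 b a b^2 a) = tr(b a b^2 a b^-1 a b^2) tr(a) - tr(b a b^2 a b^-1 a b^2 a)   [inverse elimination on a] = x^2*y^4*z^2 - 2*x^3*y^3*z - x*y^5*z - 2*x*y^3*z^3 + x^4*y^2 + x^2*y^4 + 3*x^2*y^2*z^2 + y^4*z^2 + y^2*z^4 - x^3*y*z + 4*x*y^3*z - x*y*z^3 - 5*x^2*y^2 - y^4 - 4*y^2*z^2 + 2*x*y*z + x^2 + 4*y^2 - 2
tr(a b^2 a^-1 b a b^2 a) = tr(b a b^2 a^2 b^2) tr(a) - tr(b a b^2 a^2 b^2 a)   [inverse elimination on a] = x^2*y^3*z^2 - 2*x^3*y^2*z - x*y^4*z - x*y^2*z^3 + x^4*y + x^2*y^3 + x^2*y*z^2 + y^3*z^2 + 3*x*y^2*z - 4*x^2*y - y^3 - 2*y*z^2 + x*z + 3*y
tr(b^-1 a b^2 a^-1 b a b^2 a b^-1) = tr(b^-1 a b^2 a^-1 b a b^2 a) tr(b) - tr(b^-1 a b^2 a^-1 b a b^2 a b)   [inverse elimination on b] = x^2*y^5*z^2 - 2*x^3*y^4*z - x*y^6*z - 2*x*y^4*z^3 + x^4*y^3 + x^2*y^5 + 2*x^2*y^3*z^2 + y^5*z^2 + y^3*z^4 + x^3*y^2*z + 5*x*y^4*z - x^4*y - 6*x^2*y^3 - x^2*y*z^2 - y^5 - 5*y^3*z^2 - x*y^2*z + 5*x^2*y + 5*y^3 + 2*y*z^2 - x*z - 5*y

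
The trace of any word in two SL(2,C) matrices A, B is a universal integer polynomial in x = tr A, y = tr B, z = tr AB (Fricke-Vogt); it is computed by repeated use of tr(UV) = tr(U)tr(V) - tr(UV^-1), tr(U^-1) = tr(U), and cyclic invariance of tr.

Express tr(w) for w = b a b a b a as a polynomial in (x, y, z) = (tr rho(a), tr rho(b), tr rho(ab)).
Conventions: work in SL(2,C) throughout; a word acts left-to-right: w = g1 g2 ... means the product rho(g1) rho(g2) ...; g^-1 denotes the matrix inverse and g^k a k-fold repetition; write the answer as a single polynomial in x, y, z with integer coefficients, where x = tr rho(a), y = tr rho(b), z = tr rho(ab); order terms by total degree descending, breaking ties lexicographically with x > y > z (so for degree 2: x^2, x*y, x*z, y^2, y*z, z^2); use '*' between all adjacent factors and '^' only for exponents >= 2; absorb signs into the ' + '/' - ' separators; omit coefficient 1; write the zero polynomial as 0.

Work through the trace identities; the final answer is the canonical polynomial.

reduce: trace(a b a b) = trace(b a)*trace(b a) - trace(1) = z^2 - 2
trace(b a b a b a) = trace(a b)*trace(a b a b) - trace(a^-1 b^-1) = z^3 - 3*z

z^3 - 3*z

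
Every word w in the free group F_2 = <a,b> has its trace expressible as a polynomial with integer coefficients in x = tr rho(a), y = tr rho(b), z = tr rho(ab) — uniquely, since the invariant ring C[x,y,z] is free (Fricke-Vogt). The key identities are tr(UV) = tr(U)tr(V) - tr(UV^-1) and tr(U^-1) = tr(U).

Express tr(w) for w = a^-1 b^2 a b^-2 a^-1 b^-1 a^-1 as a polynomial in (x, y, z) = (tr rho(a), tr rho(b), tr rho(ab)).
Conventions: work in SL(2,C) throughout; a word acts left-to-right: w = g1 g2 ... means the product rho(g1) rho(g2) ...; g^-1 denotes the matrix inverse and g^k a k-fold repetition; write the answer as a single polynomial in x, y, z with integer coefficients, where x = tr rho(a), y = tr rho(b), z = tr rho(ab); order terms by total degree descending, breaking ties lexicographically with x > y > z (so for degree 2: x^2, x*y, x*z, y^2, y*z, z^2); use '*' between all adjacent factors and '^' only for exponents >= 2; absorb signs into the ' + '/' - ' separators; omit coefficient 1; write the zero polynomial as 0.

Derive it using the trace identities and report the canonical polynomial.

-x^2*y^3*z^2 + x^3*y^2*z + x*y^4*z + x*y^2*z^3 - 3*x*y^2*z - x^2*y - y^3 - y*z^2 + x*z + 3*y

tr(a^2 b) = tr(a) * tr(b a) - tr(b)   [square of a] = x*z - y
tr(a^2) = tr(a) * tr(a) - tr(1)   [square of a] = x^2 - 2
tr(a b^2 a) = tr(b) * tr(a^2 b) - tr(a^2)   [square of b] = x*y*z - x^2 - y^2 + 2
use: tr(a b a b) = tr(a b) * tr(a b) - tr(1)   [split at a repeated a] = z^2 - 2
tr(a b^2 a b) = tr(b) * tr(a b a b) - tr(a b a)   [square of b] = y*z^2 - x*z - y
tr(a b^2 a b^-1) = tr(a b^2 a) * tr(b) - tr(a b^2 a b)   [inverse elimination on b] = x*y^2*z - x^2*y - y^3 - y*z^2 + x*z + 3*y
apply: tr(b^2 a b^-2 a) = tr(a b^2 a b^-1) * tr(b) - tr(a b^2 a)   [inverse elimination on b] = x*y^3*z - x^2*y^2 - y^4 - y^2*z^2 + x^2 + 4*y^2 - 2
tr(a^-1 b^2 a b^-2) = tr(b^2 a b^-2) * tr(a) - tr(b^2 a b^-2 a)   [inverse elimination on a] = -x*y^3*z + x^2*y^2 + y^4 + y^2*z^2 - 4*y^2 + 2
tr(b^-1 a^-2 b^2 a b^-1) = tr(a^-1 b^2 a b^-2) * tr(a) - tr(a^-1 b^2 a b^-2 a)   [inverse elimination on a] = -x^2*y^3*z + x^3*y^2 + x*y^4 + x*y^2*z^2 - 4*x*y^2 + x
tr(b^2 a^2 b) = tr(b) * tr(a^2 b^2) - tr(a^2 b)   [square of b] = x*y^2*z - x^2*y - y^3 - x*z + 3*y
tr(b a b) = tr(b) * tr(a b) - tr(a)   [square of b] = y*z - x
use: tr(a^2 b a b) = tr(a) * tr(b a b a) - tr(b a b)   [square of a] = x*z^2 - y*z - x
tr(a^2 b a) = tr(a) * tr(b a^2) - tr(b a)   [square of a] = x^2*z - x*y - z
use: tr(b^2 a^2 b a) = tr(b) * tr(a^2 b a b) - tr(a^2 b a)   [square of b] = x*y*z^2 - x^2*z - y^2*z + z
apply: tr(a b a^-1 b^2 a) = tr(b^2 a^2 b) * tr(a) - tr(b^2 a^2 b a)   [inverse elimination on a] = x^2*y^2*z - x^3*y - x*y^3 - x*y*z^2 + y^2*z + 3*x*y - z
tr(b^2 a b a b) = tr(b) * tr(b a b a b) - tr(b a b a)   [square of b] = y^2*z^2 - x*y*z - y^2 - z^2 + 2
tr(a b a b a b) = tr(b a) * tr(b a b a) - tr(b^-1 a^-1)   [split at a repeated b] = z^3 - 3*z
tr(b^2 a b a b a) = tr(b) * tr(a b a b a b) - tr(a b a b a)   [square of b] = y*z^3 - x*z^2 - 2*y*z + x
tr(a b a^-1 b^2 a b) = tr(b^2 a b a b) * tr(a) - tr(b^2 a b a b a)   [inverse elimination on a] = x*y^2*z^2 - x^2*y*z - y*z^3 - x*y^2 + 2*y*z + x
use: tr(a^-1 b^2 a b^-1 a b) = tr(a b a^-1 b^2 a) * tr(b) - tr(a b a^-1 b^2 a b)   [inverse elimination on b] = x^2*y^3*z - x^3*y^2 - x*y^4 - 2*x*y^2*z^2 + x^2*y*z + y^3*z + y*z^3 + 4*x*y^2 - 3*y*z - x
tr(b^2 a b^-1 a b^-1 a^-1) = tr(a^-1 b^2 a b^-1 a) * tr(b) - tr(a^-1 b^2 a b^-1 a b)   [inverse elimination on b] = -x^2*y^3*z + x^3*y^2 + x*y^4 + 2*x*y^2*z^2 - x^2*y*z - y^3*z - y*z^3 - 4*x*y^2 + 4*y*z + x
apply: tr(b a b^-1 a) = tr(a b a) * tr(b) - tr(a b a b)   [inverse elimination on b] = x*y*z - y^2 - z^2 + 2
use: tr(b^-1 a^-2 b^2 a b^-1 a) = tr(b^2 a b^-1 a b^-1 a^-1) * tr(a) - tr(b^2 a b^-1 a b^-1)   [inverse elimination on a] = -x^3*y^3*z + x^4*y^2 + x^2*y^4 + 2*x^2*y^2*z^2 - x^3*y*z - x*y^3*z - x*y*z^3 - 4*x^2*y^2 + 3*x*y*z + x^2 + y^2 + z^2 - 2
use: tr(b^-1 a^-1 b^-1 a^-2 b^2 a) = tr(b^-1 a^-2 b^2 a b^-1) * tr(a) - tr(b^-1 a^-2 b^2 a b^-1 a)   [inverse elimination on a] = -x^2*y^2*z^2 + x^3*y*z + x*y^3*z + x*y*z^3 - 3*x*y*z - y^2 - z^2 + 2
apply: tr(b a^-1) = tr(b) * tr(a) - tr(b a)   [inverse elimination on a] = x*y - z
use: tr(a^-2 b) = tr(b a^-1) * tr(a) - tr(b)   [inverse elimination on a] = x^2*y - x*z - y
tr(a^-1 b^2 a b^-2 a^-1 b^-1 a^-1) = tr(b^-1 a^-1 b^-1 a^-2 b^2 a) * tr(b) - tr(b^-1 a^-1 b^-1 a^-2 b^2 a b)   [inverse elimination on b] = -x^2*y^3*z^2 + x^3*y^2*z + x*y^4*z + x*y^2*z^3 - 3*x*y^2*z - x^2*y - y^3 - y*z^2 + x*z + 3*y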